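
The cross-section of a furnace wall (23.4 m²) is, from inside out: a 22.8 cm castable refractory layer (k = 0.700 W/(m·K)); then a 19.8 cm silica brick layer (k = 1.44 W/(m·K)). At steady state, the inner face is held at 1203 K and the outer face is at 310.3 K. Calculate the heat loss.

Q = 45.1 kW

Series thermal resistances, inner to outer:
  R_castable refractory = L/(kA) = 0.228/(0.700·23.4) = 0.01392 K/W
  R_silica brick = L/(kA) = 0.198/(1.44·23.4) = 0.005876 K/W
ΣR = 0.01392 + 0.005876 = 0.01980 K/W
Q = ΔT/ΣR = (1203 K − 310.3 K)/0.01980 = 45100 W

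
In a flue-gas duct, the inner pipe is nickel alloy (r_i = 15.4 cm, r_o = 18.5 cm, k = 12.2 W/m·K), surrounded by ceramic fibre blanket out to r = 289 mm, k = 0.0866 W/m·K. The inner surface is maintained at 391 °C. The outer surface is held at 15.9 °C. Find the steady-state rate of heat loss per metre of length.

Q' = 456 W/m

Series thermal resistances, inner to outer:
  R'_nickel alloy = ln(0.185/0.154)/(2πk) = 0.1834/(2π·12.2) = 0.002393 m·K/W
  R'_ceramic fibre blanket = ln(0.289/0.185)/(2πk) = 0.4461/(2π·0.0866) = 0.8198 m·K/W
ΣR = 0.002393 + 0.8198 = 0.8222 m·K/W
Q' = ΔT/ΣR = (391 °C − 15.9 °C)/0.8222 = 456 W/m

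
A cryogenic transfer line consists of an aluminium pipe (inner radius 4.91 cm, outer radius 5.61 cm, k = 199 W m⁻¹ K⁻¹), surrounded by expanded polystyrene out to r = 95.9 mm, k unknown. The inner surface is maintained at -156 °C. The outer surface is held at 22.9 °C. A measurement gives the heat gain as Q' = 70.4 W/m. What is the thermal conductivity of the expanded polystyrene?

ΣR = ΔT/Q' = |-156 − 22.9|/70.4 = 2.541 m·K/W
Known resistances:
  R'_aluminium = ln(0.0561/0.0491)/(2πk) = 0.1333/(2π·199) = 1.066×10^-4 m·K/W
R_expanded polystyrene = ΣR − ΣR_known = 2.541 − 1.066×10^-4 = 2.541 m·K/W
ln(r₂/r₁)/(2πk) = 2.541 ⇒ k = 0.5362/(2π·2.541) = 0.0336 W/m·K

k = 0.0336 W/m·K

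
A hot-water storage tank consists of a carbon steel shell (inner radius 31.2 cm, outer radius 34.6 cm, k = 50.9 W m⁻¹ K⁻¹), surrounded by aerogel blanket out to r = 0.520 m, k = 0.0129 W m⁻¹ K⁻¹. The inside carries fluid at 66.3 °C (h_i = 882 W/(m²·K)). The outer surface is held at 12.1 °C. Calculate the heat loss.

Series thermal resistances, inner to outer:
  R_conv,in = 1/(4πr²h) = 1/(4π·0.312²·882) = 9.269×10^-4 K/W
  R_carbon steel = (1/0.312 − 1/0.346)/(4πk) = 0.3150/(4π·50.9) = 4.924×10^-4 K/W
  R_aerogel blanket = (1/0.346 − 1/0.520)/(4πk) = 0.9671/(4π·0.0129) = 5.966 K/W
ΣR = 9.269×10^-4 + 4.924×10^-4 + 5.966 = 5.967 K/W
Q = ΔT/ΣR = (66.3 °C − 12.1 °C)/5.967 = 9.08 W

Q = 9.08 W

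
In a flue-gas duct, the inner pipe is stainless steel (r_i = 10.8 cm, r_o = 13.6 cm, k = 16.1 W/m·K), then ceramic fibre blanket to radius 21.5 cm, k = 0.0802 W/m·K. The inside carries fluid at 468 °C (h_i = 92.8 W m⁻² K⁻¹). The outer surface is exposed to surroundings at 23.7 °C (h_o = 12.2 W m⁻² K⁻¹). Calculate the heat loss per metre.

Q' = 450 W/m

Series thermal resistances, inner to outer:
  R'_conv,in = 1/(2πr h) = 1/(2π·0.108·92.8) = 0.01588 m·K/W
  R'_stainless steel = ln(0.136/0.108)/(2πk) = 0.2305/(2π·16.1) = 0.002279 m·K/W
  R'_ceramic fibre blanket = ln(0.215/0.136)/(2πk) = 0.4580/(2π·0.0802) = 0.9089 m·K/W
  R'_conv,out = 1/(2πr h) = 1/(2π·0.215·12.2) = 0.06068 m·K/W
ΣR = 0.01588 + 0.002279 + 0.9089 + 0.06068 = 0.9877 m·K/W
Q' = ΔT/ΣR = (468 °C − 23.7 °C)/0.9877 = 450 W/m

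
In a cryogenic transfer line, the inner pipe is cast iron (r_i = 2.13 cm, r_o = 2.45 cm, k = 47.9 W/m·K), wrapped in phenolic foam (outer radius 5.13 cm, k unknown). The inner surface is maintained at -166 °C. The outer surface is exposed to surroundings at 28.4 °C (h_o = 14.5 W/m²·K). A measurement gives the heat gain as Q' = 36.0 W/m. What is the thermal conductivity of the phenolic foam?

k = 0.0227 W/m·K

ΣR = ΔT/Q' = |-166 − 28.4|/36.0 = 5.400 m·K/W
Known resistances:
  R'_cast iron = ln(0.0245/0.0213)/(2πk) = 0.1400/(2π·47.9) = 4.651×10^-4 m·K/W
  R'_conv,out = 1/(2πr h) = 1/(2π·0.0513·14.5) = 0.2140 m·K/W
R_phenolic foam = ΣR − ΣR_known = 5.400 − 0.2145 = 5.186 m·K/W
ln(r₂/r₁)/(2πk) = 5.186 ⇒ k = 0.7390/(2π·5.186) = 0.0227 W/m·K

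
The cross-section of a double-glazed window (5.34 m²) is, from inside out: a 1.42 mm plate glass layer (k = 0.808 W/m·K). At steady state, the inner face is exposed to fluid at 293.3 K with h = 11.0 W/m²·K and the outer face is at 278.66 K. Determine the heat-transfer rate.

Q = 844 W

Treat each layer as a resistance in series:
  R_conv,in = 1/(hA) = 1/(11.0·5.34) = 0.01702 K/W
  R_plate glass = L/(kA) = 0.00142/(0.808·5.34) = 3.291×10^-4 K/W
ΣR = 0.01702 + 3.291×10^-4 = 0.01735 K/W
Q = ΔT/ΣR = (293.3 K − 278.66 K)/0.01735 = 844 W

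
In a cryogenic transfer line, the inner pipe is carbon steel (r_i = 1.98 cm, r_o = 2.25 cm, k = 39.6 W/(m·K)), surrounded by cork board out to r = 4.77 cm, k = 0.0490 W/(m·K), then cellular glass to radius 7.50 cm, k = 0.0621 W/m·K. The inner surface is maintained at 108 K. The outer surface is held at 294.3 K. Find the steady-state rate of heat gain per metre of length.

Q' = 51.7 W/m

Series thermal resistances, inner to outer:
  R'_carbon steel = ln(0.0225/0.0198)/(2πk) = 0.1278/(2π·39.6) = 5.138×10^-4 m·K/W
  R'_cork board = ln(0.0477/0.0225)/(2πk) = 0.7514/(2π·0.0490) = 2.441 m·K/W
  R'_cellular glass = ln(0.0750/0.0477)/(2πk) = 0.4526/(2π·0.0621) = 1.160 m·K/W
ΣR = 5.138×10^-4 + 2.441 + 1.160 = 3.602 m·K/W
Q' = ΔT/ΣR = (108 K − 294.3 K)/3.602 = -51.7 W/m
(Negative Q' ⇒ heat flows inward; heat gain = 51.7 W/m.)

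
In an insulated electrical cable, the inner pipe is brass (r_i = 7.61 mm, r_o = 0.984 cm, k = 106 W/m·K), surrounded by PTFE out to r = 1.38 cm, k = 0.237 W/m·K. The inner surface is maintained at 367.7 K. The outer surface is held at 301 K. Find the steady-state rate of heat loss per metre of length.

Resistance network (inner→outer):
  R'_brass = ln(0.00984/0.00761)/(2πk) = 0.2570/(2π·106) = 3.859×10^-4 m·K/W
  R'_PTFE = ln(0.0138/0.00984)/(2πk) = 0.3382/(2π·0.237) = 0.2271 m·K/W
ΣR = 3.859×10^-4 + 0.2271 = 0.2275 m·K/W
Q' = ΔT/ΣR = (367.7 K − 301 K)/0.2275 = 293 W/m

Q' = 293 W/m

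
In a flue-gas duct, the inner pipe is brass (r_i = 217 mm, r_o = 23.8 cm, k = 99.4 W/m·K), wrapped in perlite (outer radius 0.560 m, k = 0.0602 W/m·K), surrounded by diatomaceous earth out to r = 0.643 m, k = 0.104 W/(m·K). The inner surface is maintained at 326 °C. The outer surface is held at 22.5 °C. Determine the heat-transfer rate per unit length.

Q' = 123 W/m

Resistance network (inner→outer):
  R'_brass = ln(0.238/0.217)/(2πk) = 0.09237/(2π·99.4) = 1.479×10^-4 m·K/W
  R'_perlite = ln(0.560/0.238)/(2πk) = 0.8557/(2π·0.0602) = 2.262 m·K/W
  R'_diatomaceous earth = ln(0.643/0.560)/(2πk) = 0.1382/(2π·0.104) = 0.2115 m·K/W
ΣR = 1.479×10^-4 + 2.262 + 0.2115 = 2.474 m·K/W
Q' = ΔT/ΣR = (326 °C − 22.5 °C)/2.474 = 123 W/m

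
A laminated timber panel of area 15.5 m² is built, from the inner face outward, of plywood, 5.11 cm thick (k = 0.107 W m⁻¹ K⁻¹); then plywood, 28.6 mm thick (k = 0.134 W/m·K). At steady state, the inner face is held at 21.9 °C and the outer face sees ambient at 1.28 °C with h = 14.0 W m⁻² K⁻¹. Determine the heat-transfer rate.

Resistance network (inner→outer):
  R_plywood = L/(kA) = 0.0511/(0.107·15.5) = 0.03081 K/W
  R_plywood = L/(kA) = 0.0286/(0.134·15.5) = 0.01377 K/W
  R_conv,out = 1/(hA) = 1/(14.0·15.5) = 0.004608 K/W
ΣR = 0.03081 + 0.01377 + 0.004608 = 0.04919 K/W
Q = ΔT/ΣR = (21.9 °C − 1.28 °C)/0.04919 = 419 W

Q = 419 W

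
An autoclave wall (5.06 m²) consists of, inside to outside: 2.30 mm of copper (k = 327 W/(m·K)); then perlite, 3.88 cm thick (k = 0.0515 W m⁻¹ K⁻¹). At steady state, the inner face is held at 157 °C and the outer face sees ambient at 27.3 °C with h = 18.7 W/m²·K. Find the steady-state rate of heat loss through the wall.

Series thermal resistances, inner to outer:
  R_copper = L/(kA) = 0.00230/(327·5.06) = 1.390×10^-6 K/W
  R_perlite = L/(kA) = 0.0388/(0.0515·5.06) = 0.1489 K/W
  R_conv,out = 1/(hA) = 1/(18.7·5.06) = 0.01057 K/W
ΣR = 1.390×10^-6 + 0.1489 + 0.01057 = 0.1595 K/W
Q = ΔT/ΣR = (157 °C − 27.3 °C)/0.1595 = 813 W

Q = 813 W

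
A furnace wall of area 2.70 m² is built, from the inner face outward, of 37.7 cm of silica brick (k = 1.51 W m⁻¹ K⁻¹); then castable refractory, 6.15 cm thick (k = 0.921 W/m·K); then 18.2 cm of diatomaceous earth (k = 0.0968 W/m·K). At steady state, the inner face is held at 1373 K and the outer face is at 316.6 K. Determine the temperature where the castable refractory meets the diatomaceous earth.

T = 1221 K

Series thermal resistances, inner to outer:
  R_silica brick = L/(kA) = 0.377/(1.51·2.70) = 0.09247 K/W
  R_castable refractory = L/(kA) = 0.0615/(0.921·2.70) = 0.02473 K/W
  R_diatomaceous earth = L/(kA) = 0.182/(0.0968·2.70) = 0.6964 K/W
ΣR = 0.09247 + 0.02473 + 0.6964 = 0.8136 K/W
Q = ΔT/ΣR = (1373 K − 316.6 K)/0.8136 = 1298 W
From the inner boundary to the castable refractory/diatomaceous earth interface, ΣR_partial = 0.1172 K/W.
T_interface = T_in − Q·ΣR_partial = 1373 K − (1298)(0.1172) = 1221 K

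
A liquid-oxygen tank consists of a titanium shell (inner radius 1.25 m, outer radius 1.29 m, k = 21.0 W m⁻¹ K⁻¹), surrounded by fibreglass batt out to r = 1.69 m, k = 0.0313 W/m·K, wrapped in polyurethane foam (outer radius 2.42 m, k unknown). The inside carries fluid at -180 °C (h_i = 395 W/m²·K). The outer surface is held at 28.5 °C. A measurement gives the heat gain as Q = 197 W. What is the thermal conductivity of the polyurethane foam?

k = 0.0240 W/m·K

ΣR = ΔT/Q = |-180 − 28.5|/197 = 1.058 K/W
Known resistances:
  R_conv,in = 1/(4πr²h) = 1/(4π·1.25²·395) = 1.289×10^-4 K/W
  R_titanium = (1/1.25 − 1/1.29)/(4πk) = 0.02481/(4π·21.0) = 9.400×10^-5 K/W
  R_fibreglass batt = (1/1.29 − 1/1.69)/(4πk) = 0.1835/(4π·0.0313) = 0.4665 K/W
R_polyurethane foam = ΣR − ΣR_known = 1.058 − 0.4667 = 0.5913 K/W
(1/r₁−1/r₂)/(4πk) = 0.5913 ⇒ k = 0.1785/(4π·0.5913) = 0.0240 W/m·K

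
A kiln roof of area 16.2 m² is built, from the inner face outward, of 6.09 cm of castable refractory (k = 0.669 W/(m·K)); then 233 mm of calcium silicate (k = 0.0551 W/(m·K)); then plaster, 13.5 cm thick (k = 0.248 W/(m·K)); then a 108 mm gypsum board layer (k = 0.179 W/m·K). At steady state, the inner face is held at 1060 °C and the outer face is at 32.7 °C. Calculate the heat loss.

Q = 3.04 kW

Series thermal resistances, inner to outer:
  R_castable refractory = L/(kA) = 0.0609/(0.669·16.2) = 0.005619 K/W
  R_calcium silicate = L/(kA) = 0.233/(0.0551·16.2) = 0.2610 K/W
  R_plaster = L/(kA) = 0.135/(0.248·16.2) = 0.03360 K/W
  R_gypsum board = L/(kA) = 0.108/(0.179·16.2) = 0.03724 K/W
ΣR = 0.005619 + 0.2610 + 0.03360 + 0.03724 = 0.3375 K/W
Q = ΔT/ΣR = (1060 °C − 32.7 °C)/0.3375 = 3040 W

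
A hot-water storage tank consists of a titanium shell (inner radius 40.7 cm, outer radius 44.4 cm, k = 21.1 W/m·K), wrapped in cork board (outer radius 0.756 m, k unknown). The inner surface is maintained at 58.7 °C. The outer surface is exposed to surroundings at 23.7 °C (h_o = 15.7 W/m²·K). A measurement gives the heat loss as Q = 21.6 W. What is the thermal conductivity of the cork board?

k = 0.0459 W/m·K

ΣR = ΔT/Q = |58.7 − 23.7|/21.6 = 1.620 K/W
Known resistances:
  R_titanium = (1/0.407 − 1/0.444)/(4πk) = 0.2048/(4π·21.1) = 7.722×10^-4 K/W
  R_conv,out = 1/(4πr²h) = 1/(4π·0.756²·15.7) = 0.008868 K/W
R_cork board = ΣR − ΣR_known = 1.620 − 0.009640 = 1.610 K/W
(1/r₁−1/r₂)/(4πk) = 1.610 ⇒ k = 0.9295/(4π·1.610) = 0.0459 W/m·K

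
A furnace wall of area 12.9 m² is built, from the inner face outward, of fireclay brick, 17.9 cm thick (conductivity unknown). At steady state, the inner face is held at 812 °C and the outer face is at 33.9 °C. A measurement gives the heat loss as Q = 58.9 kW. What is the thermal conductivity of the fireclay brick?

ΣR = ΔT/Q = |812 − 33.9|/58900 = 0.01321 K/W
L/(kA) = 0.01321 ⇒ k = 0.179/(0.01321·12.9) = 1.05 W/m·K

k = 1.05 W/m·K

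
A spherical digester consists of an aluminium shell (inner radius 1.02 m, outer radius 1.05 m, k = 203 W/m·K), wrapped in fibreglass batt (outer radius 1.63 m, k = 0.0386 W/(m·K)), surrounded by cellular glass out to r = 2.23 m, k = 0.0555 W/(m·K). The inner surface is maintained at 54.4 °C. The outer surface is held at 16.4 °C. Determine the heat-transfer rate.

Q = 40.6 W

Treat each layer as a resistance in series:
  R_aluminium = (1/1.02 − 1/1.05)/(4πk) = 0.02801/(4π·203) = 1.098×10^-5 K/W
  R_fibreglass batt = (1/1.05 − 1/1.63)/(4πk) = 0.3389/(4π·0.0386) = 0.6986 K/W
  R_cellular glass = (1/1.63 − 1/2.23)/(4πk) = 0.1651/(4π·0.0555) = 0.2367 K/W
ΣR = 1.098×10^-5 + 0.6986 + 0.2367 = 0.9353 K/W
Q = ΔT/ΣR = (54.4 °C − 16.4 °C)/0.9353 = 40.6 W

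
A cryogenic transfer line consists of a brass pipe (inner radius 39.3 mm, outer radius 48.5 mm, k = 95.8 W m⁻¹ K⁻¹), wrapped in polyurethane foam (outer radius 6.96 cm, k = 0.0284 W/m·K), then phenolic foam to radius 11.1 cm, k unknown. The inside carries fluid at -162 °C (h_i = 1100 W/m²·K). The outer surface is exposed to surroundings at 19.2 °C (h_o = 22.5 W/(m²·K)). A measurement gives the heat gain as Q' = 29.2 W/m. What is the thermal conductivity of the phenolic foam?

ΣR = ΔT/Q' = |-162 − 19.2|/29.2 = 6.205 m·K/W
Known resistances:
  R'_conv,in = 1/(2πr h) = 1/(2π·0.0393·1100) = 0.003682 m·K/W
  R'_brass = ln(0.0485/0.0393)/(2πk) = 0.2103/(2π·95.8) = 3.494×10^-4 m·K/W
  R'_polyurethane foam = ln(0.0696/0.0485)/(2πk) = 0.3612/(2π·0.0284) = 2.024 m·K/W
  R'_conv,out = 1/(2πr h) = 1/(2π·0.111·22.5) = 0.06373 m·K/W
R_phenolic foam = ΣR − ΣR_known = 6.205 − 2.092 = 4.113 m·K/W
ln(r₂/r₁)/(2πk) = 4.113 ⇒ k = 0.4668/(2π·4.113) = 0.0181 W/m·K

k = 0.0181 W/m·K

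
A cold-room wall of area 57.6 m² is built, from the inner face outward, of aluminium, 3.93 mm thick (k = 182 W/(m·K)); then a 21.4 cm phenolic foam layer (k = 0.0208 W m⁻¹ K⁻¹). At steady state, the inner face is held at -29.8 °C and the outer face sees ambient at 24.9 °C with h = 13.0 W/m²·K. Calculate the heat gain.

Treat each layer as a resistance in series:
  R_aluminium = L/(kA) = 0.00393/(182·57.6) = 3.749×10^-7 K/W
  R_phenolic foam = L/(kA) = 0.214/(0.0208·57.6) = 0.1786 K/W
  R_conv,out = 1/(hA) = 1/(13.0·57.6) = 0.001335 K/W
ΣR = 3.749×10^-7 + 0.1786 + 0.001335 = 0.1799 K/W
Q = ΔT/ΣR = (-29.8 °C − 24.9 °C)/0.1799 = -304 W
(Negative Q ⇒ heat flows inward; heat gain = 304 W.)

Q = 304 W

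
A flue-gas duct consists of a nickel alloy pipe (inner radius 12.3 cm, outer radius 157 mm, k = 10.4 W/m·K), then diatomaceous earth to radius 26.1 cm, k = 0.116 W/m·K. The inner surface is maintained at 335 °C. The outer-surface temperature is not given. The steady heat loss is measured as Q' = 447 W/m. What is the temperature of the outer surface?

T_out = 21.6 °C

Series resistances:
  R'_nickel alloy = ln(0.157/0.123)/(2πk) = 0.2441/(2π·10.4) = 0.003735 m·K/W
  R'_diatomaceous earth = ln(0.261/0.157)/(2πk) = 0.5083/(2π·0.116) = 0.6974 m·K/W
ΣR = 0.7011 m·K/W
ΔT = Q'·ΣR = 447 × 0.7011 = 313.4 K
Heat flows outward, so T_out = T_in − ΔT = 335 − 313.4 = 21.6 °C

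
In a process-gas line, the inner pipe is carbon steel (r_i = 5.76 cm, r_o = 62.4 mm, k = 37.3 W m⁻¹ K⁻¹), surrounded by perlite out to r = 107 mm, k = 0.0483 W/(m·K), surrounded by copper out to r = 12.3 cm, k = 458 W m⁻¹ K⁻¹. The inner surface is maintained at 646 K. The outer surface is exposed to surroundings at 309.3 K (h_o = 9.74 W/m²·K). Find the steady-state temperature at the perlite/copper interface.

T = 332.7 K

Resistance network (inner→outer):
  R'_carbon steel = ln(0.0624/0.0576)/(2πk) = 0.08004/(2π·37.3) = 3.415×10^-4 m·K/W
  R'_perlite = ln(0.107/0.0624)/(2πk) = 0.5393/(2π·0.0483) = 1.777 m·K/W
  R'_copper = ln(0.123/0.107)/(2πk) = 0.1394/(2π·458) = 4.843×10^-5 m·K/W
  R'_conv,out = 1/(2πr h) = 1/(2π·0.123·9.74) = 0.1328 m·K/W
ΣR = 3.415×10^-4 + 1.777 + 4.843×10^-5 + 0.1328 = 1.910 m·K/W
Q' = ΔT/ΣR = (646 K − 309.3 K)/1.910 = 176.3 W/m
From the inner boundary to the perlite/copper interface, ΣR_partial = 1.777 m·K/W.
T_interface = T_in − Q'·ΣR_partial = 646 K − (176.3)(1.777) = 332.7 K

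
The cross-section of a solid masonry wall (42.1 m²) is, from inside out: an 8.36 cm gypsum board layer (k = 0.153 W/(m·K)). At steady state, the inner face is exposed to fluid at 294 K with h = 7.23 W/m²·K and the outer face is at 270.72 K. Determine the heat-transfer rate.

Q = 1430 W

Resistance network (inner→outer):
  R_conv,in = 1/(hA) = 1/(7.23·42.1) = 0.003285 K/W
  R_gypsum board = L/(kA) = 0.0836/(0.153·42.1) = 0.01298 K/W
ΣR = 0.003285 + 0.01298 = 0.01627 K/W
Q = ΔT/ΣR = (294 K − 270.72 K)/0.01627 = 1430 W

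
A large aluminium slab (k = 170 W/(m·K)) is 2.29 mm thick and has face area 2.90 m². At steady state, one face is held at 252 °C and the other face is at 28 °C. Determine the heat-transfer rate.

Q = 48200 kW

Q = kA·ΔT/L = 170 × 2.90 × |252 °C − 28 °C| / 0.00229 = 4.82×10^7 W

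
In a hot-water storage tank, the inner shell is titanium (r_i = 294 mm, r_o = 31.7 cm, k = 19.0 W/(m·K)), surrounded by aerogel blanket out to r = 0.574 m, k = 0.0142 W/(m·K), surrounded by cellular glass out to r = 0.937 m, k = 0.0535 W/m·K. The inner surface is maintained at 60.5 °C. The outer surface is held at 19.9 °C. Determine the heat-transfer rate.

Q = 4.55 W

Resistance network (inner→outer):
  R_titanium = (1/0.294 − 1/0.317)/(4πk) = 0.2468/(4π·19.0) = 0.001034 K/W
  R_aerogel blanket = (1/0.317 − 1/0.574)/(4πk) = 1.412/(4π·0.0142) = 7.915 K/W
  R_cellular glass = (1/0.574 − 1/0.937)/(4πk) = 0.6749/(4π·0.0535) = 1.004 K/W
ΣR = 0.001034 + 7.915 + 1.004 = 8.920 K/W
Q = ΔT/ΣR = (60.5 °C − 19.9 °C)/8.920 = 4.55 W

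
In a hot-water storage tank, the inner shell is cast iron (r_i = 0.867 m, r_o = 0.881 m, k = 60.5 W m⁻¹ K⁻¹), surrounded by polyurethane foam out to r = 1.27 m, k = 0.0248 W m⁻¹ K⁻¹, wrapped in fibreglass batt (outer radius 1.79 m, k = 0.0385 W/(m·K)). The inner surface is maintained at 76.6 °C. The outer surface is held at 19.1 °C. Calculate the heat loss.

Q = 36.2 W

Treat each layer as a resistance in series:
  R_cast iron = (1/0.867 − 1/0.881)/(4πk) = 0.01833/(4π·60.5) = 2.411×10^-5 K/W
  R_polyurethane foam = (1/0.881 − 1/1.27)/(4πk) = 0.3477/(4π·0.0248) = 1.116 K/W
  R_fibreglass batt = (1/1.27 − 1/1.79)/(4πk) = 0.2287/(4π·0.0385) = 0.4728 K/W
ΣR = 2.411×10^-5 + 1.116 + 0.4728 = 1.589 K/W
Q = ΔT/ΣR = (76.6 °C − 19.1 °C)/1.589 = 36.2 W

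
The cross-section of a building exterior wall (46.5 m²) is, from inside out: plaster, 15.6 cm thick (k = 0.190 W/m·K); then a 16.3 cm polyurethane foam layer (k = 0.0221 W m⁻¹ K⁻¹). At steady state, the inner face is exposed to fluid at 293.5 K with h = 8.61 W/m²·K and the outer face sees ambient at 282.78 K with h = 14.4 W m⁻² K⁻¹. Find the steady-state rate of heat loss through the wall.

Resistance network (inner→outer):
  R_conv,in = 1/(hA) = 1/(8.61·46.5) = 0.002498 K/W
  R_plaster = L/(kA) = 0.156/(0.190·46.5) = 0.01766 K/W
  R_polyurethane foam = L/(kA) = 0.163/(0.0221·46.5) = 0.1586 K/W
  R_conv,out = 1/(hA) = 1/(14.4·46.5) = 0.001493 K/W
ΣR = 0.002498 + 0.01766 + 0.1586 + 0.001493 = 0.1803 K/W
Q = ΔT/ΣR = (293.5 K − 282.78 K)/0.1803 = 59.5 W

Q = 59.5 W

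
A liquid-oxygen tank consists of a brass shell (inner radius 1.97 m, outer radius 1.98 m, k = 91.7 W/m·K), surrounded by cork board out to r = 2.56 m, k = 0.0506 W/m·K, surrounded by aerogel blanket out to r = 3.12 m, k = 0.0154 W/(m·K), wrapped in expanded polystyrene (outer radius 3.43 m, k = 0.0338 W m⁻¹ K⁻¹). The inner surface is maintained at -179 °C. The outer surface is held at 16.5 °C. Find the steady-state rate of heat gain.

Q = 320 W

Series thermal resistances, inner to outer:
  R_brass = (1/1.97 − 1/1.98)/(4πk) = 0.002564/(4π·91.7) = 2.225×10^-6 K/W
  R_cork board = (1/1.98 − 1/2.56)/(4πk) = 0.1144/(4π·0.0506) = 0.1800 K/W
  R_aerogel blanket = (1/2.56 − 1/3.12)/(4πk) = 0.07011/(4π·0.0154) = 0.3623 K/W
  R_expanded polystyrene = (1/3.12 − 1/3.43)/(4πk) = 0.02897/(4π·0.0338) = 0.06820 K/W
ΣR = 2.225×10^-6 + 0.1800 + 0.3623 + 0.06820 = 0.6105 K/W
Q = ΔT/ΣR = (-179 °C − 16.5 °C)/0.6105 = -320 W
(Negative Q ⇒ heat flows inward; heat gain = 320 W.)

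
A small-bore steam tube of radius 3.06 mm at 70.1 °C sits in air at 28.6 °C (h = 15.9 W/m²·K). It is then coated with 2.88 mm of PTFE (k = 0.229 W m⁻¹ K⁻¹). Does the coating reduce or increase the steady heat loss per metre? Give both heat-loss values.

Critical radius for a cylinder: r_cr = k/h = 0.0144 m = 1.44 cm.
Outer radius after coating: r₂ = 0.00306 + 0.00288 = 0.00594 m.
Since r₁ < r_cr and r₂ ≤ r_cr, the coating moves toward the maximum at r_cr — heat loss rises.
Bare: R = 1/(2πr₁h) = 3.271 m·K/W; Q = 41.5/3.271 = 12.7 W/m.
Coated: R = R_cond + R_conv = 2.146 m·K/W; Q = 41.5/2.146 = 19.3 W/m.

increases: 12.7 → 19.3 W/m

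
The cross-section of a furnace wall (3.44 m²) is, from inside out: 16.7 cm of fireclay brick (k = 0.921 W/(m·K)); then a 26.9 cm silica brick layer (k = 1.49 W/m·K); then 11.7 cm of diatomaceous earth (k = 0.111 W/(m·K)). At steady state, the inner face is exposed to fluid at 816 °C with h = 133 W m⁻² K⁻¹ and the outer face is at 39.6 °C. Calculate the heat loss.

Q = 1880 W

Series thermal resistances, inner to outer:
  R_conv,in = 1/(hA) = 1/(133·3.44) = 0.002186 K/W
  R_fireclay brick = L/(kA) = 0.167/(0.921·3.44) = 0.05271 K/W
  R_silica brick = L/(kA) = 0.269/(1.49·3.44) = 0.05248 K/W
  R_diatomaceous earth = L/(kA) = 0.117/(0.111·3.44) = 0.3064 K/W
ΣR = 0.002186 + 0.05271 + 0.05248 + 0.3064 = 0.4138 K/W
Q = ΔT/ΣR = (816 °C − 39.6 °C)/0.4138 = 1880 W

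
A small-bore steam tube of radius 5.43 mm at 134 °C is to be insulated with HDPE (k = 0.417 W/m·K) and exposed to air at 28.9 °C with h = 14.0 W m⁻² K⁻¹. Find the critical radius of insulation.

r_cr = 2.98 cm

For a cylinder, r_cr = k_ins/h = 0.417/14.0 = 0.0298 m = 2.98 cm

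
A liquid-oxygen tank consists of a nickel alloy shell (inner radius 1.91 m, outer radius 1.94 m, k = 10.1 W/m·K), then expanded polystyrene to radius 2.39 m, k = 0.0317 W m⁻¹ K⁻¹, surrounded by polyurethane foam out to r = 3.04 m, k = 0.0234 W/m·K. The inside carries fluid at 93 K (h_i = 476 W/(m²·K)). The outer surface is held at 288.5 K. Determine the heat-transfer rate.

Q = 357 W

Series thermal resistances, inner to outer:
  R_conv,in = 1/(4πr²h) = 1/(4π·1.91²·476) = 4.583×10^-5 K/W
  R_nickel alloy = (1/1.91 − 1/1.94)/(4πk) = 0.008096/(4π·10.1) = 6.379×10^-5 K/W
  R_expanded polystyrene = (1/1.94 − 1/2.39)/(4πk) = 0.09705/(4π·0.0317) = 0.2436 K/W
  R_polyurethane foam = (1/2.39 − 1/3.04)/(4πk) = 0.08946/(4π·0.0234) = 0.3042 K/W
ΣR = 4.583×10^-5 + 6.379×10^-5 + 0.2436 + 0.3042 = 0.5479 K/W
Q = ΔT/ΣR = (93 K − 288.5 K)/0.5479 = -357 W
(Negative Q ⇒ heat flows inward; heat gain = 357 W.)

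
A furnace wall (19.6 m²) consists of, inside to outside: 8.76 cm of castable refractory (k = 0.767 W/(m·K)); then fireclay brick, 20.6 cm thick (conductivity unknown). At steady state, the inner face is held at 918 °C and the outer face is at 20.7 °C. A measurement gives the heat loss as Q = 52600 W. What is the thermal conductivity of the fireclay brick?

k = 0.936 W/m·K

ΣR = ΔT/Q = |918 − 20.7|/52600 = 0.01706 K/W
Known resistances:
  R_castable refractory = L/(kA) = 0.0876/(0.767·19.6) = 0.005827 K/W
R_fireclay brick = ΣR − ΣR_known = 0.01706 − 0.005827 = 0.01123 K/W
L/(kA) = 0.01123 ⇒ k = 0.206/(0.01123·19.6) = 0.936 W/m·K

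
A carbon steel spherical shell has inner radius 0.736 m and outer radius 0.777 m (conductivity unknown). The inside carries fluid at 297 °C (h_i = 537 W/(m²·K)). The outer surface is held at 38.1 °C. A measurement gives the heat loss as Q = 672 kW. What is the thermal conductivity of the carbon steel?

k = 51.1 W/m·K

ΣR = ΔT/Q = |297 − 38.1|/6.72×10^5 = 3.853×10^-4 K/W
Known resistances:
  R_conv,in = 1/(4πr²h) = 1/(4π·0.736²·537) = 2.736×10^-4 K/W
R_carbon steel = ΣR − ΣR_known = 3.853×10^-4 − 2.736×10^-4 = 1.117×10^-4 K/W
(1/r₁−1/r₂)/(4πk) = 1.117×10^-4 ⇒ k = 0.07169/(4π·1.117×10^-4) = 51.1 W/m·K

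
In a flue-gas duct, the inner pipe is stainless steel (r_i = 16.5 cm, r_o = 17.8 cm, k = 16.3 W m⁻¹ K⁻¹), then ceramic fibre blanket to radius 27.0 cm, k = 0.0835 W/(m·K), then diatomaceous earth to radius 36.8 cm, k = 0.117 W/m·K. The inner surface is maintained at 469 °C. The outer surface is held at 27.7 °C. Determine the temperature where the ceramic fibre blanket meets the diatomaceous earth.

Series thermal resistances, inner to outer:
  R'_stainless steel = ln(0.178/0.165)/(2πk) = 0.07584/(2π·16.3) = 7.405×10^-4 m·K/W
  R'_ceramic fibre blanket = ln(0.270/0.178)/(2πk) = 0.4166/(2π·0.0835) = 0.7941 m·K/W
  R'_diatomaceous earth = ln(0.368/0.270)/(2πk) = 0.3097/(2π·0.117) = 0.4212 m·K/W
ΣR = 7.405×10^-4 + 0.7941 + 0.4212 = 1.216 m·K/W
Q' = ΔT/ΣR = (469 °C − 27.7 °C)/1.216 = 362.9 W/m
From the inner boundary to the ceramic fibre blanket/diatomaceous earth interface, ΣR_partial = 0.7948 m·K/W.
T_interface = T_in − Q'·ΣR_partial = 469 °C − (362.9)(0.7948) = 181 °C

T = 181 °C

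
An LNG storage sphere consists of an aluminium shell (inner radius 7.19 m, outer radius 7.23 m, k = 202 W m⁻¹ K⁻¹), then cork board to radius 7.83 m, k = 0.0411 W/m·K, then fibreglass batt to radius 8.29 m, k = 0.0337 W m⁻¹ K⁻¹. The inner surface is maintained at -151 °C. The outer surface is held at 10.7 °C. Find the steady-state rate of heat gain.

Resistance network (inner→outer):
  R_aluminium = (1/7.19 − 1/7.23)/(4πk) = 7.695×10^-4/(4π·202) = 3.031×10^-7 K/W
  R_cork board = (1/7.23 − 1/7.83)/(4πk) = 0.01060/(4π·0.0411) = 0.02052 K/W
  R_fibreglass batt = (1/7.83 − 1/8.29)/(4πk) = 0.007087/(4π·0.0337) = 0.01673 K/W
ΣR = 3.031×10^-7 + 0.02052 + 0.01673 = 0.03725 K/W
Q = ΔT/ΣR = (-151 °C − 10.7 °C)/0.03725 = -4340 W
(Negative Q ⇒ heat flows inward; heat gain = 4340 W.)

Q = 4340 W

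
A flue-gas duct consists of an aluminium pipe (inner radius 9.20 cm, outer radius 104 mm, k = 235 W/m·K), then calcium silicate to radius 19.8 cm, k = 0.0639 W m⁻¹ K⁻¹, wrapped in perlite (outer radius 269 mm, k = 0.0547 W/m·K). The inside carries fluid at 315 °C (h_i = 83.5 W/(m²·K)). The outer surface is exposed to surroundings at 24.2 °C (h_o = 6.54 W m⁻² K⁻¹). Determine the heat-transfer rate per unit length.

Series thermal resistances, inner to outer:
  R'_conv,in = 1/(2πr h) = 1/(2π·0.0920·83.5) = 0.02072 m·K/W
  R'_aluminium = ln(0.104/0.0920)/(2πk) = 0.1226/(2π·235) = 8.303×10^-5 m·K/W
  R'_calcium silicate = ln(0.198/0.104)/(2πk) = 0.6439/(2π·0.0639) = 1.604 m·K/W
  R'_perlite = ln(0.269/0.198)/(2πk) = 0.3064/(2π·0.0547) = 0.8916 m·K/W
  R'_conv,out = 1/(2πr h) = 1/(2π·0.269·6.54) = 0.09047 m·K/W
ΣR = 0.02072 + 8.303×10^-5 + 1.604 + 0.8916 + 0.09047 = 2.607 m·K/W
Q' = ΔT/ΣR = (315 °C − 24.2 °C)/2.607 = 112 W/m

Q' = 112 W/m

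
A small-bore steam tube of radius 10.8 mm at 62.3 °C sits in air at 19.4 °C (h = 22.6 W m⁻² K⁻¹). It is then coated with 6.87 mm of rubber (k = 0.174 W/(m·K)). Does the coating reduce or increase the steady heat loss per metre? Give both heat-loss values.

Critical radius for a cylinder: r_cr = k/h = 0.00770 m = 0.770 cm.
Outer radius after coating: r₂ = 0.0108 + 0.00687 = 0.01767 m.
Since r₁ ≥ r_cr, any added insulation reduces the heat loss.
Bare: R = 1/(2πr₁h) = 0.6521 m·K/W; Q = 42.9/0.6521 = 65.8 W/m.
Coated: R = R_cond + R_conv = 0.8489 m·K/W; Q = 42.9/0.8489 = 50.5 W/m.

reduces: 65.8 → 50.5 W/m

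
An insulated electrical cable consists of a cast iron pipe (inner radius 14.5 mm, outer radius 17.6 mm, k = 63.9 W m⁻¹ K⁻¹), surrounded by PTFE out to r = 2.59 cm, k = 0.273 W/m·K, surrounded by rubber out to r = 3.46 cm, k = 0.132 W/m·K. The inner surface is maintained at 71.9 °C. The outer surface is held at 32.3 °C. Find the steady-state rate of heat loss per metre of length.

Resistance network (inner→outer):
  R'_cast iron = ln(0.0176/0.0145)/(2πk) = 0.1938/(2π·63.9) = 4.826×10^-4 m·K/W
  R'_PTFE = ln(0.0259/0.0176)/(2πk) = 0.3863/(2π·0.273) = 0.2252 m·K/W
  R'_rubber = ln(0.0346/0.0259)/(2πk) = 0.2896/(2π·0.132) = 0.3492 m·K/W
ΣR = 4.826×10^-4 + 0.2252 + 0.3492 = 0.5749 m·K/W
Q' = ΔT/ΣR = (71.9 °C − 32.3 °C)/0.5749 = 68.9 W/m

Q' = 68.9 W/m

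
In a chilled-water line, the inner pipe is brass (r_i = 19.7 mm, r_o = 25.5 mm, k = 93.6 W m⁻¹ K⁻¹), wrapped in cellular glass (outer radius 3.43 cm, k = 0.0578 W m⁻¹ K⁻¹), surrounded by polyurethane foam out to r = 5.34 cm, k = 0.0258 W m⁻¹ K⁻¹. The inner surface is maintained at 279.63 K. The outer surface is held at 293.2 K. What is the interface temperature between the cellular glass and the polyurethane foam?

T = 282.75 K

Series thermal resistances, inner to outer:
  R'_brass = ln(0.0255/0.0197)/(2πk) = 0.2581/(2π·93.6) = 4.388×10^-4 m·K/W
  R'_cellular glass = ln(0.0343/0.0255)/(2πk) = 0.2965/(2π·0.0578) = 0.8163 m·K/W
  R'_polyurethane foam = ln(0.0534/0.0343)/(2πk) = 0.4427/(2π·0.0258) = 2.731 m·K/W
ΣR = 4.388×10^-4 + 0.8163 + 2.731 = 3.548 m·K/W
Q' = ΔT/ΣR = (279.63 K − 293.2 K)/3.548 = -3.825 W/m
From the inner boundary to the cellular glass/polyurethane foam interface, ΣR_partial = 0.8167 m·K/W.
T_interface = T_in − Q'·ΣR_partial = 279.63 K − (-3.825)(0.8167) = 282.75 K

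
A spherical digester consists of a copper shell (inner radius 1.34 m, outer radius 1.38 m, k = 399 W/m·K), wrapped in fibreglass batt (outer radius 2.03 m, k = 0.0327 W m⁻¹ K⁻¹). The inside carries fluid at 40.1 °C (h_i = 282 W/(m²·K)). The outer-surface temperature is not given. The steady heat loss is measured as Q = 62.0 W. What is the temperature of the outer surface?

Series resistances:
  R_conv,in = 1/(4πr²h) = 1/(4π·1.34²·282) = 1.572×10^-4 K/W
  R_copper = (1/1.34 − 1/1.38)/(4πk) = 0.02163/(4π·399) = 4.314×10^-6 K/W
  R_fibreglass batt = (1/1.38 − 1/2.03)/(4πk) = 0.2320/(4π·0.0327) = 0.5647 K/W
ΣR = 0.5648 K/W
ΔT = Q·ΣR = 62.0 × 0.5648 = 35.02 K
Heat flows outward, so T_out = T_in − ΔT = 40.1 − 35.02 = 5.08 °C

T_out = 5.08 °C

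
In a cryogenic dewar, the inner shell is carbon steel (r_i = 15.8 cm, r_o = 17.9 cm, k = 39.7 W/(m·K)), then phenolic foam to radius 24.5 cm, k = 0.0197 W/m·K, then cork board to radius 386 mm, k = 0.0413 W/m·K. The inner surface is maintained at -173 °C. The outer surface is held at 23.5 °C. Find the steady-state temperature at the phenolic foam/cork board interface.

Series thermal resistances, inner to outer:
  R_carbon steel = (1/0.158 − 1/0.179)/(4πk) = 0.7425/(4π·39.7) = 0.001488 K/W
  R_phenolic foam = (1/0.179 − 1/0.245)/(4πk) = 1.505/(4π·0.0197) = 6.079 K/W
  R_cork board = (1/0.245 − 1/0.386)/(4πk) = 1.491/(4π·0.0413) = 2.873 K/W
ΣR = 0.001488 + 6.079 + 2.873 = 8.953 K/W
Q = ΔT/ΣR = (-173 °C − 23.5 °C)/8.953 = -21.95 W
From the inner boundary to the phenolic foam/cork board interface, ΣR_partial = 6.080 K/W.
T_interface = T_in − Q·ΣR_partial = -173 °C − (-21.95)(6.080) = -39.5 °C

T = -39.5 °C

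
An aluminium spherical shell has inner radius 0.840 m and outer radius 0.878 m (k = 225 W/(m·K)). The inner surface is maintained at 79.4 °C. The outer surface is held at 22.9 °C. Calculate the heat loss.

Q = 4πk·ΔT/(1/r₁ − 1/r₂) = 4π × 225 × 56.5 / (1/0.840 − 1/0.878) = 3.10×10^6 W

Q = 3.10×10^6 W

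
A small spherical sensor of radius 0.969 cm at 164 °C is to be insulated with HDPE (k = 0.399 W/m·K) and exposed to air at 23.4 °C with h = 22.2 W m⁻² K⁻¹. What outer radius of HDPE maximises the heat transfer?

r_cr = 3.59 cm

For a sphere, r_cr = 2k_ins/h = 2·0.399/22.2 = 0.0359 m = 3.59 cm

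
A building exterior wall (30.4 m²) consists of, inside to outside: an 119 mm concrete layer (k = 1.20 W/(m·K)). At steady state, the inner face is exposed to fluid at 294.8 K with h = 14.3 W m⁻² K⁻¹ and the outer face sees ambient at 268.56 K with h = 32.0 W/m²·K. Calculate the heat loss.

Series thermal resistances, inner to outer:
  R_conv,in = 1/(hA) = 1/(14.3·30.4) = 0.002300 K/W
  R_concrete = L/(kA) = 0.119/(1.20·30.4) = 0.003262 K/W
  R_conv,out = 1/(hA) = 1/(32.0·30.4) = 0.001028 K/W
ΣR = 0.002300 + 0.003262 + 0.001028 = 0.006590 K/W
Q = ΔT/ΣR = (294.8 K − 268.56 K)/0.006590 = 3980 W

Q = 3.98 kW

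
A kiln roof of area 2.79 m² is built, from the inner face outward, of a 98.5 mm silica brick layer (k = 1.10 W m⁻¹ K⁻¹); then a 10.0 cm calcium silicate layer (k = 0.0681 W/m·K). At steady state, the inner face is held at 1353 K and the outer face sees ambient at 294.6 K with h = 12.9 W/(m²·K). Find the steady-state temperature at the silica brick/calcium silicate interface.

Resistance network (inner→outer):
  R_silica brick = L/(kA) = 0.0985/(1.10·2.79) = 0.03210 K/W
  R_calcium silicate = L/(kA) = 0.100/(0.0681·2.79) = 0.5263 K/W
  R_conv,out = 1/(hA) = 1/(12.9·2.79) = 0.02778 K/W
ΣR = 0.03210 + 0.5263 + 0.02778 = 0.5862 K/W
Q = ΔT/ΣR = (1353 K − 294.6 K)/0.5862 = 1806 W
From the inner boundary to the silica brick/calcium silicate interface, ΣR_partial = 0.03210 K/W.
T_interface = T_in − Q·ΣR_partial = 1353 K − (1806)(0.03210) = 1295 K

T = 1295 K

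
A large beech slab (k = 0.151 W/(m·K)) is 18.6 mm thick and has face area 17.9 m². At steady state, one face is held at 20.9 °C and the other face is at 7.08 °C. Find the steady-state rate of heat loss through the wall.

Q = kA·ΔT/L = 0.151 × 17.9 × |20.9 °C − 7.08 °C| / 0.0186 = 2010 W

Q = 2010 W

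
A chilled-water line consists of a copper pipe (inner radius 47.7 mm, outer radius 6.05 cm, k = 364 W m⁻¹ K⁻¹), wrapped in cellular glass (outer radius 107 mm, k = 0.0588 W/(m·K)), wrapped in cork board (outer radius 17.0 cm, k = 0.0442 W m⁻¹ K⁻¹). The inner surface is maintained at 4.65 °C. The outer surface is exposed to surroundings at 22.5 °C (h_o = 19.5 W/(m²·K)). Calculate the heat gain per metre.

Resistance network (inner→outer):
  R'_copper = ln(0.0605/0.0477)/(2πk) = 0.2377/(2π·364) = 1.039×10^-4 m·K/W
  R'_cellular glass = ln(0.107/0.0605)/(2πk) = 0.5702/(2π·0.0588) = 1.543 m·K/W
  R'_cork board = ln(0.170/0.107)/(2πk) = 0.4630/(2π·0.0442) = 1.667 m·K/W
  R'_conv,out = 1/(2πr h) = 1/(2π·0.170·19.5) = 0.04801 m·K/W
ΣR = 1.039×10^-4 + 1.543 + 1.667 + 0.04801 = 3.258 m·K/W
Q' = ΔT/ΣR = (4.65 °C − 22.5 °C)/3.258 = -5.48 W/m
(Negative Q' ⇒ heat flows inward; heat gain = 5.48 W/m.)

Q' = 5.48 W/m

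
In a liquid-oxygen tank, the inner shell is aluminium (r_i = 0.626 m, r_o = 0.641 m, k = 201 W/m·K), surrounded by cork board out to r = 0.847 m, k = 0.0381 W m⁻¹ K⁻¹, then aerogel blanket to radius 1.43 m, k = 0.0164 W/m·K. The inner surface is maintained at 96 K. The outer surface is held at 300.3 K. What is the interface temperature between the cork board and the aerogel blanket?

T = 148 K

Resistance network (inner→outer):
  R_aluminium = (1/0.626 − 1/0.641)/(4πk) = 0.03738/(4π·201) = 1.480×10^-5 K/W
  R_cork board = (1/0.641 − 1/0.847)/(4πk) = 0.3794/(4π·0.0381) = 0.7925 K/W
  R_aerogel blanket = (1/0.847 − 1/1.43)/(4πk) = 0.4813/(4π·0.0164) = 2.336 K/W
ΣR = 1.480×10^-5 + 0.7925 + 2.336 = 3.129 K/W
Q = ΔT/ΣR = (96 K − 300.3 K)/3.129 = -65.29 W
From the inner boundary to the cork board/aerogel blanket interface, ΣR_partial = 0.7925 K/W.
T_interface = T_in − Q·ΣR_partial = 96 K − (-65.29)(0.7925) = 148 K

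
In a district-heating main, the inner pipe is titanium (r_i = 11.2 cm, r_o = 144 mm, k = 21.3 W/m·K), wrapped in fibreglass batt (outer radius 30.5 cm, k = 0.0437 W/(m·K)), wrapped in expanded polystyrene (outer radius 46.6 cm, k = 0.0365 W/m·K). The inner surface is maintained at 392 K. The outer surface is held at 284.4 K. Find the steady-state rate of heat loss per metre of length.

Resistance network (inner→outer):
  R'_titanium = ln(0.144/0.112)/(2πk) = 0.2513/(2π·21.3) = 0.001878 m·K/W
  R'_fibreglass batt = ln(0.305/0.144)/(2πk) = 0.7505/(2π·0.0437) = 2.733 m·K/W
  R'_expanded polystyrene = ln(0.466/0.305)/(2πk) = 0.4239/(2π·0.0365) = 1.848 m·K/W
ΣR = 0.001878 + 2.733 + 1.848 = 4.583 m·K/W
Q' = ΔT/ΣR = (392 K − 284.4 K)/4.583 = 23.5 W/m

Q' = 23.5 W/m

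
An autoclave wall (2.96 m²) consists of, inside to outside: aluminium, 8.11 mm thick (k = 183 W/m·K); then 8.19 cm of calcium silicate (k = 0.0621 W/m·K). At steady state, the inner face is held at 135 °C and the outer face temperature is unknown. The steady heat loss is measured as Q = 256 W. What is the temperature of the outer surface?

T_out = 20.9 °C

Series resistances:
  R_aluminium = L/(kA) = 0.00811/(183·2.96) = 1.497×10^-5 K/W
  R_calcium silicate = L/(kA) = 0.0819/(0.0621·2.96) = 0.4456 K/W
ΣR = 0.4456 K/W
ΔT = Q·ΣR = 256 × 0.4456 = 114.1 K
Heat flows outward, so T_out = T_in − ΔT = 135 − 114.1 = 20.9 °C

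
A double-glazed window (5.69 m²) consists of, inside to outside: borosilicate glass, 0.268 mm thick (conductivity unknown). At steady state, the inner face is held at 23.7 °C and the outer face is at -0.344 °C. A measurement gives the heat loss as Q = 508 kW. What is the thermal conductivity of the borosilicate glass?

ΣR = ΔT/Q = |23.7 − -0.344|/5.08×10^5 = 4.733×10^-5 K/W
L/(kA) = 4.733×10^-5 ⇒ k = 2.68×10^-4/(4.733×10^-5·5.69) = 0.995 W/m·K

k = 0.995 W/m·K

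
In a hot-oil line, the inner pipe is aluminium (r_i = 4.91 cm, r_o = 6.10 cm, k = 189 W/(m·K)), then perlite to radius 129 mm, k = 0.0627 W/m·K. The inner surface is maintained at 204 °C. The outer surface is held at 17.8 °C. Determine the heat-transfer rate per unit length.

Resistance network (inner→outer):
  R'_aluminium = ln(0.0610/0.0491)/(2πk) = 0.2170/(2π·189) = 1.827×10^-4 m·K/W
  R'_perlite = ln(0.129/0.0610)/(2πk) = 0.7489/(2π·0.0627) = 1.901 m·K/W
ΣR = 1.827×10^-4 + 1.901 = 1.901 m·K/W
Q' = ΔT/ΣR = (204 °C − 17.8 °C)/1.901 = 97.9 W/m

Q' = 97.9 W/m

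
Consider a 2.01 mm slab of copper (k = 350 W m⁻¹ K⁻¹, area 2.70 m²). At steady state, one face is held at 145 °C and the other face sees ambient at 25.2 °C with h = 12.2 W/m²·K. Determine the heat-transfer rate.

Q = 3.95 kW

Series thermal resistances, inner to outer:
  R_copper = L/(kA) = 0.00201/(350·2.70) = 2.127×10^-6 K/W
  R_conv,out = 1/(hA) = 1/(12.2·2.70) = 0.03036 K/W
ΣR = 2.127×10^-6 + 0.03036 = 0.03036 K/W
Q = ΔT/ΣR = (145 °C − 25.2 °C)/0.03036 = 3950 W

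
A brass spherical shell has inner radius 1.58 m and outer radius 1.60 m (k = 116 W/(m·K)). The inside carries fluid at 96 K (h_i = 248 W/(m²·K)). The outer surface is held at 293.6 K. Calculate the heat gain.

Resistance network (inner→outer):
  R_conv,in = 1/(4πr²h) = 1/(4π·1.58²·248) = 1.285×10^-4 K/W
  R_brass = (1/1.58 − 1/1.60)/(4πk) = 0.007911/(4π·116) = 5.427×10^-6 K/W
ΣR = 1.285×10^-4 + 5.427×10^-6 = 1.339×10^-4 K/W
Q = ΔT/ΣR = (96 K − 293.6 K)/1.339×10^-4 = -1.48×10^6 W
(Negative Q ⇒ heat flows inward; heat gain = 1.48×10^6 W.)

Q = 1480 kW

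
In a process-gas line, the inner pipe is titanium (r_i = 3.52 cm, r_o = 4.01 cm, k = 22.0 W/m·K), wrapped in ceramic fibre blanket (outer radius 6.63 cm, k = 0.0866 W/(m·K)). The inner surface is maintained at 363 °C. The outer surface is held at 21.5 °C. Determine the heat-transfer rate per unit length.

Series thermal resistances, inner to outer:
  R'_titanium = ln(0.0401/0.0352)/(2πk) = 0.1303/(2π·22.0) = 9.429×10^-4 m·K/W
  R'_ceramic fibre blanket = ln(0.0663/0.0401)/(2πk) = 0.5028/(2π·0.0866) = 0.9241 m·K/W
ΣR = 9.429×10^-4 + 0.9241 = 0.9250 m·K/W
Q' = ΔT/ΣR = (363 °C − 21.5 °C)/0.9250 = 369 W/m

Q' = 369 W/m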